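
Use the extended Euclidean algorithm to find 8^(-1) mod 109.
Extended GCD: 8(41) + 109(-3) = 1. So 8^(-1) ≡ 41 mod 109. Verify: 8 × 41 = 328 ≡ 1 mod 109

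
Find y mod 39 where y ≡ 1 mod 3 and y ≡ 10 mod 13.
M = 3 × 13 = 39. M₁ = 13, y₁ ≡ 1 mod 3. M₂ = 3, y₂ ≡ 9 mod 13. y = 1×13×1 + 10×3×9 ≡ 10 mod 39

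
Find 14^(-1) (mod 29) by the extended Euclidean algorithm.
Extended GCD: 14(-2) + 29(1) = 1. So 14^(-1) ≡ -2 ≡ 27 (mod 29). Verify: 14 × 27 = 378 ≡ 1 (mod 29)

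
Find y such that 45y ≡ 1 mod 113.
Since 113 is prime, by Fermat 45^(-1) ≡ 45^{111} ≡ 108 mod 113. Verify: 45 × 108 = 4860 ≡ 1 mod 113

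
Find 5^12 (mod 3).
Using Fermat: 5^{2} ≡ 1 (mod 3). 12 ≡ 0 (mod 2). So 5^{12} ≡ 5^{0} ≡ 1 (mod 3)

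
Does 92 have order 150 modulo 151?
92^{10} ≡ 1 mod 151 and 10 < 150, so ord_151(92) = 10 ≠ 150 and 92 is not a primitive root.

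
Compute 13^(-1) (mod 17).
Since 17 is prime, by Fermat 13^(-1) ≡ 13^{15} ≡ 4 (mod 17). Verify: 13 × 4 = 52 ≡ 1 (mod 17)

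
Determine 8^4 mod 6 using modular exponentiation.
8^{4} = 4096 ≡ 4 mod 6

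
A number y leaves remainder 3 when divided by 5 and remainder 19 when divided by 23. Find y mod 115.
M = 5 × 23 = 115. M₁ = 23, y₁ ≡ 2 mod 5. M₂ = 5, y₂ ≡ 14 mod 23. y = 3×23×2 + 19×5×14 ≡ 88 mod 115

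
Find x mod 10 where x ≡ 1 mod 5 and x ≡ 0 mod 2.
M = 5 × 2 = 10. M₁ = 2, y₁ ≡ 3 mod 5. M₂ = 5, y₂ ≡ 1 mod 2. x = 1×2×3 + 0×5×1 ≡ 6 mod 10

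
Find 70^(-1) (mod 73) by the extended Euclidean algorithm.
Extended GCD: 70(24) + 73(-23) = 1. So 70^(-1) ≡ 24 (mod 73). Verify: 70 × 24 = 1680 ≡ 1 (mod 73)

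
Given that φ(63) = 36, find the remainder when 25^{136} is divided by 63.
By Euler: 25^{36} ≡ 1 mod 63 since gcd(25, 63) = 1. 136 = 3×36 + 28. So 25^{136} ≡ 25^{28} ≡ 25 mod 63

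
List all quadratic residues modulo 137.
QRs mod 137: {1, 2, 4, 7, 8, 9, 11, 14, 15, 16, 17, 18, 19, 22, 25, 28, 30, 32, 34, 36, 37, 38, 39, 44, 49, 50, 56, 59, 60, 61, 63, 64, 65, 68, 69, 72, 73, 74, 76, 77, 78, 81, 87, 88, 93, 98, 99, 100, 101, 103, 105, 107, 109, 112, 115, 118, 119, 120, 121, 122, 123, 126, 128, 129, 130, 133, 135, 136}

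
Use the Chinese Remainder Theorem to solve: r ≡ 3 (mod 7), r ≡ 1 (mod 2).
M = 7 × 2 = 14. M₁ = 2, y₁ ≡ 4 (mod 7). M₂ = 7, y₂ ≡ 1 (mod 2). r = 3×2×4 + 1×7×1 ≡ 3 (mod 14)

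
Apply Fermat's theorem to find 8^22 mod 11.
By Fermat: 8^{10} ≡ 1 mod 11. 22 = 2×10 + 2. So 8^{22} ≡ 8^{2} ≡ 9 mod 11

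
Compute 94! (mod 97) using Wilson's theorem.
(96)! = (94)! × (95) × (96) ≡ -1 (mod 97). So (94)! ≡ -1 × [(96)(95)]^(-1) ≡ 48 (mod 97)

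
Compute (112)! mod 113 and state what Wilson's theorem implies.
(112)! mod 113 = 112. Since this equals -1 (mod 113), Wilson confirms 113 is prime.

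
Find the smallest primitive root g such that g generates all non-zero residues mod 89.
g = 3. Powers: [3, 9, 27, 81, 65, 17, 51, ...] generates all 88 non-zero residues.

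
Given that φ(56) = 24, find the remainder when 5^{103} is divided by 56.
By Euler: 5^{24} ≡ 1 mod 56 since gcd(5, 56) = 1. 103 = 4×24 + 7. So 5^{103} ≡ 5^{7} ≡ 5 mod 56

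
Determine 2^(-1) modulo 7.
Since 7 is prime, by Fermat 2^(-1) ≡ 2^{5} ≡ 4 mod 7. Verify: 2 × 4 = 8 ≡ 1 mod 7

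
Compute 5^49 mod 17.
Using Fermat: 5^{16} ≡ 1 (mod 17). 49 ≡ 1 (mod 16). So 5^{49} ≡ 5^{1} ≡ 5 (mod 17)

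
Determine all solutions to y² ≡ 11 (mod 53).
The square roots of 11 mod 53 are 8 and 45. Verify: 8² = 64 ≡ 11 (mod 53)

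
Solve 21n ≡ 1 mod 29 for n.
Since 29 is prime, by Fermat 21^(-1) ≡ 21^{27} ≡ 18 mod 29. Verify: 21 × 18 = 378 ≡ 1 mod 29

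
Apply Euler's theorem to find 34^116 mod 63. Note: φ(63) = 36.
By Euler: 34^{36} ≡ 1 mod 63 since gcd(34, 63) = 1. 116 = 3×36 + 8. So 34^{116} ≡ 34^{8} ≡ 22 mod 63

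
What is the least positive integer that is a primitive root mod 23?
g = 5. Powers: [5, 2, 10, 4, 20, 8, 17, 16, ...] generates all 22 non-zero residues.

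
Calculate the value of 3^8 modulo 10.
By repeated squaring (mod 10): 3^{1}≡3, 3^{2}≡9, 3^{4}≡1, 3^{8}≡1. So 3^{8} ≡ 1 (mod 10)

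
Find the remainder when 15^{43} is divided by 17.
By Fermat: 15^{16} ≡ 1 (mod 17). 43 = 2×16 + 11. So 15^{43} ≡ 15^{11} ≡ 9 (mod 17)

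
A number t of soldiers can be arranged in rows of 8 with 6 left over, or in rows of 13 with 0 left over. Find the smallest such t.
M = 8 × 13 = 104. M₁ = 13, y₁ ≡ 5 mod 8. M₂ = 8, y₂ ≡ 5 mod 13. t = 6×13×5 + 0×8×5 ≡ 78 mod 104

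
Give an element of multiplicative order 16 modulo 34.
3 has order 16 mod 34 since 3^{16} ≡ 1 mod 34 and no smaller power works.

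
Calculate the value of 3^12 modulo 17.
By repeated squaring mod 17: 3^{1}≡3, 3^{2}≡9, 3^{4}≡13, 3^{8}≡16. Then 3^{12} = 3^{8+4} ≡ 16 × 13 ≡ 4 mod 17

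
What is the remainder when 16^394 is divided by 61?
Using Fermat: 16^{60} ≡ 1 mod 61. 394 ≡ 34 mod 60. So 16^{394} ≡ 16^{34} ≡ 22 mod 61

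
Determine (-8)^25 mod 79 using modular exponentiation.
By repeated squaring mod 79: (-8)^{1}≡71, (-8)^{2}≡64, (-8)^{4}≡67, (-8)^{8}≡65, (-8)^{16}≡38. Then (-8)^{25} = (-8)^{16+8+1} ≡ 38 × 65 × 71 ≡ 69 mod 79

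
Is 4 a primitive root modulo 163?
4^{81} ≡ 1 mod 163 and 81 < 162, so ord_163(4) = 81 ≠ 162 and 4 is not a primitive root.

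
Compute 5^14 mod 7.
Using Fermat: 5^{6} ≡ 1 mod 7. 14 ≡ 2 mod 6. So 5^{14} ≡ 5^{2} ≡ 4 mod 7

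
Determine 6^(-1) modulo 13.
Since 13 is prime, by Fermat 6^(-1) ≡ 6^{11} ≡ 11 mod 13. Verify: 6 × 11 = 66 ≡ 1 mod 13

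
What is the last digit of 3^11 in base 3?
By repeated squaring mod 3: 3^{1}≡0, 3^{2}≡0, 3^{4}≡0, 3^{8}≡0. Then 3^{11} = 3^{8+2+1} ≡ 0 × 0 × 0 ≡ 0 mod 3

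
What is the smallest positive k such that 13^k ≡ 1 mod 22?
Powers of 13 mod 22: 13^1≡13, 13^2≡15, 13^3≡19, 13^4≡5, 13^5≡21, 13^6≡9, 13^7≡7, 13^8≡3, 13^9≡17, 13^10≡1. Order = 10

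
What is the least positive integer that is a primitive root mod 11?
g = 2. Powers: [2, 4, 8, 5, 10, 9, 7, ...] generates all 10 non-zero residues.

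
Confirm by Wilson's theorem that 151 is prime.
(150)! mod 151 = 150. Since this equals -1 (mod 151), Wilson confirms 151 is prime.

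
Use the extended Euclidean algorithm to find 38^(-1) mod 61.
Extended GCD: 38(-8) + 61(5) = 1. So 38^(-1) ≡ -8 ≡ 53 (mod 61). Verify: 38 × 53 = 2014 ≡ 1 (mod 61)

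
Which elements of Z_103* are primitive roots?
There are φ(102) = 32 primitive roots mod 103: {5, 6, 11, 12, 20, 21, 35, 40, 43, 44, 45, 48, 51, 53, 54, 62, 65, 67, 70, 71, 74, 75, 77, 78, 84, 85, 86, 87, 88, 96, 99, 101}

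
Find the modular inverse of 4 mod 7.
Since 7 is prime, by Fermat 4^(-1) ≡ 4^{5} ≡ 2 (mod 7). Verify: 4 × 2 = 8 ≡ 1 (mod 7)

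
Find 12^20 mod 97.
By repeated squaring mod 97: 12^{1}≡12, 12^{2}≡47, 12^{4}≡75, 12^{8}≡96, 12^{16}≡1. Then 12^{20} = 12^{16+4} ≡ 1 × 75 ≡ 75 mod 97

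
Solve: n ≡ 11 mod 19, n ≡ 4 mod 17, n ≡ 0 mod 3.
M = 19 × 17 × 3 = 969. M₁ = 51, y₁ ≡ 3 mod 19. M₂ = 57, y₂ ≡ 3 mod 17. M₃ = 323, y₃ ≡ 2 mod 3. n = 11×51×3 + 4×57×3 + 0×323×2 ≡ 429 mod 969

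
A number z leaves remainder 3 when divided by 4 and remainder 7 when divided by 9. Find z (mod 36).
M = 4 × 9 = 36. M₁ = 9, y₁ ≡ 1 (mod 4). M₂ = 4, y₂ ≡ 7 (mod 9). z = 3×9×1 + 7×4×7 ≡ 7 (mod 36)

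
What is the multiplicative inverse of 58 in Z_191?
Since 191 is prime, by Fermat 58^(-1) ≡ 58^{189} ≡ 56 mod 191. Verify: 58 × 56 = 3248 ≡ 1 mod 191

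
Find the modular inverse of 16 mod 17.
Since 17 is prime, by Fermat 16^(-1) ≡ 16^{15} ≡ 16 mod 17. Verify: 16 × 16 = 256 ≡ 1 mod 17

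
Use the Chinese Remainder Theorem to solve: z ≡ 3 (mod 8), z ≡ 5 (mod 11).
M = 8 × 11 = 88. M₁ = 11, y₁ ≡ 3 (mod 8). M₂ = 8, y₂ ≡ 7 (mod 11). z = 3×11×3 + 5×8×7 ≡ 27 (mod 88)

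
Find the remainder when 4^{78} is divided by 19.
By Fermat: 4^{18} ≡ 1 (mod 19). 78 = 4×18 + 6. So 4^{78} ≡ 4^{6} ≡ 11 (mod 19)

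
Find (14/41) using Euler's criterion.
(14/41) = 14^{20} mod 41 = -1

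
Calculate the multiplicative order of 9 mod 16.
Powers of 9 mod 16: 9^1≡9, 9^2≡1. Order = 2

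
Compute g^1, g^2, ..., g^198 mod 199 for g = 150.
150^1, 150^2, ..., 150^{198} mod 199: [150, 13, 159, 169, 77, 8, 6, 104, 78, 158, 19, 64, 48, 36, 27, 70, 152, 114, 185, 89, 17, 162, 22, 116, 87, 115, 136, 102, 176, 132, 99, 124, 93, 20, 15, 61, 195, 196, 147, 160, 120, 90, 167, 175, 181, 86, 164, 123, 142, 7, 55, 91, 118, 188, 141, 56, 42, 131, 148, 111, 133, 50, 137, 53, 189, 92, 69, 2, 101, 26, 119, 139, 154, 16, 12, 9, 156, 117, 38, 128, 96, 72, 54, 140, 105, 29, 171, 178, 34, 125, 44, 33, 174, 31, 73, 5, 153, 65, 198, 49, 186, 40, 30, 122, 191, 193, 95, 121, 41, 180, 135, 151, 163, 172, 129, 47, 85, 14, 110, 182, 37, 177, 83, 112, 84, 63, 97, 23, 67, 100, 75, 106, 179, 184, 138, 4, 3, 52, 39, 79, 109, 32, 24, 18, 113, 35, 76, 57, 192, 144, 108, 81, 11, 58, 143, 157, 68, 51, 88, 66, 149, 62, 146, 10, 107, 130, 197, 98, 173, 80, 60, 45, 183, 187, 190, 43, 82, 161, 71, 103, 127, 145, 59, 94, 170, 28, 21, 165, 74, 155, 166, 25, 168, 126, 194, 46, 134, 1]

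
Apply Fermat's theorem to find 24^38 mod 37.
By Fermat: 24^{36} ≡ 1 mod 37. So 24^{38} = 24^{36} · 24^{2} ≡ 24^{2} ≡ 21 mod 37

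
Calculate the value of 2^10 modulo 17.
By repeated squaring (mod 17): 2^{1}≡2, 2^{2}≡4, 2^{4}≡16, 2^{8}≡1. Then 2^{10} = 2^{8+2} ≡ 1 × 4 ≡ 4 (mod 17)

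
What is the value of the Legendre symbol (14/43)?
(14/43) = 14^{21} mod 43 = 1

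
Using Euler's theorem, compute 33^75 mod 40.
By Euler: 33^{16} ≡ 1 (mod 40) since gcd(33, 40) = 1. 75 = 4×16 + 11. So 33^{75} ≡ 33^{11} ≡ 17 (mod 40)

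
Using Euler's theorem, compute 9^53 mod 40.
By Euler: 9^{16} ≡ 1 (mod 40) since gcd(9, 40) = 1. 53 = 3×16 + 5. So 9^{53} ≡ 9^{5} ≡ 9 (mod 40)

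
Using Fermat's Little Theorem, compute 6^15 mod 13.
By Fermat: 6^{12} ≡ 1 mod 13. So 6^{15} = 6^{12} · 6^{3} ≡ 6^{3} ≡ 8 mod 13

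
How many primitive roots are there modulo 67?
A prime p has φ(p-1) primitive roots; here φ(66) = 20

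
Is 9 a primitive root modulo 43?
9^{21} ≡ 1 mod 43 and 21 < 42, so ord_43(9) = 21 ≠ 42 and 9 is not a primitive root.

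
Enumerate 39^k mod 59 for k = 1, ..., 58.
39^1, 39^2, ..., 39^{58} mod 59: [39, 46, 24, 51, 42, 45, 44, 5, 18, 53, 2, 19, 33, 48, 43, 25, 31, 29, 10, 36, 47, 4, 38, 7, 37, 27, 50, 3, 58, 20, 13, 35, 8, 17, 14, 15, 54, 41, 6, 57, 40, 26, 11, 16, 34, 28, 30, 49, 23, 12, 55, 21, 52, 22, 32, 9, 56, 1]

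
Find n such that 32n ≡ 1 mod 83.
Since 83 is prime, by Fermat 32^(-1) ≡ 32^{81} ≡ 13 mod 83. Verify: 32 × 13 = 416 ≡ 1 mod 83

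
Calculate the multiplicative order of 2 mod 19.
Powers of 2 mod 19: 2^1≡2, 2^2≡4, 2^3≡8, 2^4≡16, 2^5≡13, 2^6≡7, 2^7≡14, 2^8≡9, 2^9≡18, 2^10≡17, 2^11≡15, 2^12≡11, 2^13≡3, 2^14≡6, 2^15≡12, 2^16≡5, 2^17≡10, 2^18≡1. Order = 18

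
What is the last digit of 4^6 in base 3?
Using Fermat: 4^{2} ≡ 1 mod 3. 6 ≡ 0 mod 2. So 4^{6} ≡ 4^{0} ≡ 1 mod 3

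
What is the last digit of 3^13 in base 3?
By repeated squaring (mod 3): 3^{1}≡0, 3^{2}≡0, 3^{4}≡0, 3^{8}≡0. Then 3^{13} = 3^{8+4+1} ≡ 0 × 0 × 0 ≡ 0 (mod 3)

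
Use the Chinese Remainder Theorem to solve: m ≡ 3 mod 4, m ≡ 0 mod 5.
M = 4 × 5 = 20. M₁ = 5, y₁ ≡ 1 mod 4. M₂ = 4, y₂ ≡ 4 mod 5. m = 3×5×1 + 0×4×4 ≡ 15 mod 20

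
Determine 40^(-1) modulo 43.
Since 43 is prime, by Fermat 40^(-1) ≡ 40^{41} ≡ 14 mod 43. Verify: 40 × 14 = 560 ≡ 1 mod 43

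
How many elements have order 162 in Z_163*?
A prime p has φ(p-1) primitive roots; here φ(162) = 54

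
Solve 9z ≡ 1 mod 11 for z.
Since 11 is prime, by Fermat 9^(-1) ≡ 9^{9} ≡ 5 mod 11. Verify: 9 × 5 = 45 ≡ 1 mod 11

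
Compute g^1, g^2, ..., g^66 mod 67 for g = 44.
44^1, 44^2, ..., 44^{66} mod 67: [44, 60, 27, 49, 12, 59, 50, 56, 52, 10, 38, 64, 2, 21, 53, 54, 31, 24, 51, 33, 45, 37, 20, 9, 61, 4, 42, 39, 41, 62, 48, 35, 66, 23, 7, 40, 18, 55, 8, 17, 11, 15, 57, 29, 3, 65, 46, 14, 13, 36, 43, 16, 34, 22, 30, 47, 58, 6, 63, 25, 28, 26, 5, 19, 32, 1]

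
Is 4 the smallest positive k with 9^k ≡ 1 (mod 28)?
Powers of 9 mod 28: 9^1≡9, 9^2≡25, 9^3≡1. Already 9^3≡1, so the order is 3 < 4. No, the actual order is 3.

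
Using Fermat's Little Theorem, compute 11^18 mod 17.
By Fermat: 11^{16} ≡ 1 (mod 17). So 11^{18} = 11^{16} · 11^{2} ≡ 11^{2} ≡ 2 (mod 17)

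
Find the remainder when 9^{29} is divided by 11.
By Fermat: 9^{10} ≡ 1 mod 11. 29 = 2×10 + 9. So 9^{29} ≡ 9^{9} ≡ 5 mod 11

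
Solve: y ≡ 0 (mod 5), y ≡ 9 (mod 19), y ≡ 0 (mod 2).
M = 5 × 19 × 2 = 190. M₁ = 38, y₁ ≡ 2 (mod 5). M₂ = 10, y₂ ≡ 2 (mod 19). M₃ = 95, y₃ ≡ 1 (mod 2). y = 0×38×2 + 9×10×2 + 0×95×1 ≡ 180 (mod 190)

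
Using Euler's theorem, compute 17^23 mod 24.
By Euler: 17^{8} ≡ 1 (mod 24) since gcd(17, 24) = 1. 23 = 2×8 + 7. So 17^{23} ≡ 17^{7} ≡ 17 (mod 24)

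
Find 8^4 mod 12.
8^{4} = 4096 ≡ 4 mod 12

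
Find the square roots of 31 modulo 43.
The square roots of 31 mod 43 are 17 and 26. Verify: 17² = 289 ≡ 31 mod 43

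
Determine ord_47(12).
Powers of 12 mod 47: 12^1≡12, 12^2≡3, 12^3≡36, 12^4≡9, 12^5≡14, 12^6≡27, 12^7≡42, 12^8≡34, 12^9≡32, 12^10≡8, 12^11≡2, 12^12≡24, 12^13≡6, 12^14≡25, 12^15≡18, 12^16≡28, 12^17≡7, 12^18≡37, 12^19≡21, 12^20≡17, 12^21≡16, 12^22≡4, 12^23≡1. So the order of 12 is 23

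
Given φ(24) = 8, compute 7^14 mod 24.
By Euler: 7^{8} ≡ 1 (mod 24) since gcd(7, 24) = 1. 14 = 1×8 + 6. So 7^{14} ≡ 7^{6} ≡ 1 (mod 24)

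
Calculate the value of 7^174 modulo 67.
Using Fermat: 7^{66} ≡ 1 mod 67. 174 ≡ 42 mod 66. So 7^{174} ≡ 7^{42} ≡ 24 mod 67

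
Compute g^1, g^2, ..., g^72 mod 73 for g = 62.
62^1, 62^2, ..., 62^{72} mod 73: [62, 48, 56, 41, 60, 70, 33, 2, 51, 23, 39, 9, 47, 67, 66, 4, 29, 46, 5, 18, 21, 61, 59, 8, 58, 19, 10, 36, 42, 49, 45, 16, 43, 38, 20, 72, 11, 25, 17, 32, 13, 3, 40, 71, 22, 50, 34, 64, 26, 6, 7, 69, 44, 27, 68, 55, 52, 12, 14, 65, 15, 54, 63, 37, 31, 24, 28, 57, 30, 35, 53, 1]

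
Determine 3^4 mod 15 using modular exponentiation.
3^{4} = 81 ≡ 6 (mod 15)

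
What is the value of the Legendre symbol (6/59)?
(6/59) = 6^{29} mod 59 = -1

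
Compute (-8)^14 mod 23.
By repeated squaring (mod 23): (-8)^{1}≡15, (-8)^{2}≡18, (-8)^{4}≡2, (-8)^{8}≡4. Then (-8)^{14} = (-8)^{8+4+2} ≡ 4 × 2 × 18 ≡ 6 (mod 23)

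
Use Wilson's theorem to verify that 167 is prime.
(166)! mod 167 = 166. Since this equals -1 (mod 167), Wilson confirms 167 is prime.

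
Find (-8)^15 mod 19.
By repeated squaring mod 19: (-8)^{1}≡11, (-8)^{2}≡7, (-8)^{4}≡11, (-8)^{8}≡7. Then (-8)^{15} = (-8)^{8+4+2+1} ≡ 7 × 11 × 7 × 11 ≡ 1 mod 19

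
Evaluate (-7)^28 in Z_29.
Using Fermat: (-7)^{28} ≡ 1 mod 29. 28 ≡ 0 mod 28. So (-7)^{28} ≡ (-7)^{0} ≡ 1 mod 29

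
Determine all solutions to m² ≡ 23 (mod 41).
The square roots of 23 mod 41 are 33 and 8. Verify: 33² = 1089 ≡ 23 (mod 41)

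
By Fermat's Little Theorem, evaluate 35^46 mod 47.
By Fermat's Little Theorem, 35^{46} ≡ 1 mod 47 since 47 is prime and gcd(35, 47) = 1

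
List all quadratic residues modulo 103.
QRs mod 103: {1, 2, 4, 7, 8, 9, 13, 14, 15, 16, 17, 18, 19, 23, 25, 26, 28, 29, 30, 32, 33, 34, 36, 38, 41, 46, 49, 50, 52, 55, 56, 58, 59, 60, 61, 63, 64, 66, 68, 72, 76, 79, 81, 82, 83, 91, 92, 93, 97, 98, 100}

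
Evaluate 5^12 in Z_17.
By repeated squaring mod 17: 5^{1}≡5, 5^{2}≡8, 5^{4}≡13, 5^{8}≡16. Then 5^{12} = 5^{8+4} ≡ 16 × 13 ≡ 4 mod 17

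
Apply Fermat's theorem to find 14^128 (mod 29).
By Fermat: 14^{28} ≡ 1 (mod 29). 128 = 4×28 + 16. So 14^{128} ≡ 14^{16} ≡ 7 (mod 29)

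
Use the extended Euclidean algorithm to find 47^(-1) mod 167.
Extended GCD: 47(32) + 167(-9) = 1. So 47^(-1) ≡ 32 (mod 167). Verify: 47 × 32 = 1504 ≡ 1 (mod 167)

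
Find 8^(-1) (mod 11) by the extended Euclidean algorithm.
Extended GCD: 8(-4) + 11(3) = 1. So 8^(-1) ≡ -4 ≡ 7 (mod 11). Verify: 8 × 7 = 56 ≡ 1 (mod 11)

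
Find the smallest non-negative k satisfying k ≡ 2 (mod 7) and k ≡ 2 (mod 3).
M = 7 × 3 = 21. M₁ = 3, y₁ ≡ 5 (mod 7). M₂ = 7, y₂ ≡ 1 (mod 3). k = 2×3×5 + 2×7×1 ≡ 2 (mod 21)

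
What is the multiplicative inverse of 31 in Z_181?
Since 181 is prime, by Fermat 31^(-1) ≡ 31^{179} ≡ 146 mod 181. Verify: 31 × 146 = 4526 ≡ 1 mod 181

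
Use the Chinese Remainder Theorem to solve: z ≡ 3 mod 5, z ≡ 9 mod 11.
M = 5 × 11 = 55. M₁ = 11, y₁ ≡ 1 mod 5. M₂ = 5, y₂ ≡ 9 mod 11. z = 3×11×1 + 9×5×9 ≡ 53 mod 55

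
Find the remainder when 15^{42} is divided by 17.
By Fermat: 15^{16} ≡ 1 (mod 17). 42 = 2×16 + 10. So 15^{42} ≡ 15^{10} ≡ 4 (mod 17)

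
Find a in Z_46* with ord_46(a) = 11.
3 has order 11 mod 46 since 3^{11} ≡ 1 mod 46 and no smaller power works.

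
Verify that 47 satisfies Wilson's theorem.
(46)! mod 47 = 46. Since this equals -1 mod 47, Wilson confirms 47 is prime.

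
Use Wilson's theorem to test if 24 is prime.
(23)! mod 24 = 0. Since 0 ≢ -1 (mod 24), 24 is not prime.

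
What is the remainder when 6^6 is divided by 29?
By repeated squaring mod 29: 6^{1}≡6, 6^{2}≡7, 6^{4}≡20. Then 6^{6} = 6^{4+2} ≡ 20 × 7 ≡ 24 mod 29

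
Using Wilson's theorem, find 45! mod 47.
(46)! = (45)! × (46) ≡ -1 (mod 47). So (45)! ≡ -1 × (46)^(-1) ≡ (-1)×(-1) = 1 (mod 47)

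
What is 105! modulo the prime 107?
(106)! = (105)! × (106) ≡ -1 (mod 107). So (105)! ≡ -1 × (106)^(-1) ≡ (-1)×(-1) = 1 (mod 107)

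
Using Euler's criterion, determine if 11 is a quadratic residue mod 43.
By Euler's criterion: 11^{21} ≡ 1 (mod 43). Since this equals 1, 11 is a QR.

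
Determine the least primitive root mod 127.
g = 3. Powers: [3, 9, 27, 81, 116, 94, 28, 84, ...] generates all 126 non-zero residues.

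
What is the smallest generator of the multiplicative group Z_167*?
g = 5. For each prime q|166: 5^{83}≡166, 5^{2}≡25, none ≡ 1, so ord_167(5) = 166 and 5 is a primitive root.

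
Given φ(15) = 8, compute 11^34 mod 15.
By Euler: 11^{8} ≡ 1 (mod 15) since gcd(11, 15) = 1. 34 = 4×8 + 2. So 11^{34} ≡ 11^{2} ≡ 1 (mod 15)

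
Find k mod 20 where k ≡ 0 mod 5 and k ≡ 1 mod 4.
M = 5 × 4 = 20. M₁ = 4, y₁ ≡ 4 mod 5. M₂ = 5, y₂ ≡ 1 mod 4. k = 0×4×4 + 1×5×1 ≡ 5 mod 20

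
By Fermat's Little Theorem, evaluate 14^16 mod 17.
By Fermat's Little Theorem, 14^{16} ≡ 1 mod 17 since 17 is prime and gcd(14, 17) = 1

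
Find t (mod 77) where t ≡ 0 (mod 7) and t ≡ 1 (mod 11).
M = 7 × 11 = 77. M₁ = 11, y₁ ≡ 2 (mod 7). M₂ = 7, y₂ ≡ 8 (mod 11). t = 0×11×2 + 1×7×8 ≡ 56 (mod 77)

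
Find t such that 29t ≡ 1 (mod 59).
Since 59 is prime, by Fermat 29^(-1) ≡ 29^{57} ≡ 57 (mod 59). Verify: 29 × 57 = 1653 ≡ 1 (mod 59)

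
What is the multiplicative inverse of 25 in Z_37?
Since 37 is prime, by Fermat 25^(-1) ≡ 25^{35} ≡ 3 (mod 37). Verify: 25 × 3 = 75 ≡ 1 (mod 37)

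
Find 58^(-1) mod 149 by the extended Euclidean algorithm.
Extended GCD: 58(18) + 149(-7) = 1. So 58^(-1) ≡ 18 mod 149. Verify: 58 × 18 = 1044 ≡ 1 mod 149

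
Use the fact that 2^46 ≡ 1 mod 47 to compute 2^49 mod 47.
By Fermat: 2^{46} ≡ 1 mod 47. So 2^{49} = 2^{46} · 2^{3} ≡ 2^{3} ≡ 8 mod 47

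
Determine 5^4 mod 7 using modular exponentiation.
5^{4} = 625 ≡ 2 (mod 7)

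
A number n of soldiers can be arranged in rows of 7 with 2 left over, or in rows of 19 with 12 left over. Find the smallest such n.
M = 7 × 19 = 133. M₁ = 19, y₁ ≡ 3 (mod 7). M₂ = 7, y₂ ≡ 11 (mod 19). n = 2×19×3 + 12×7×11 ≡ 107 (mod 133)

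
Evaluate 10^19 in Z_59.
By repeated squaring mod 59: 10^{1}≡10, 10^{2}≡41, 10^{4}≡29, 10^{8}≡15, 10^{16}≡48. Then 10^{19} = 10^{16+2+1} ≡ 48 × 41 × 10 ≡ 33 mod 59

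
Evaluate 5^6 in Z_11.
By repeated squaring (mod 11): 5^{1}≡5, 5^{2}≡3, 5^{4}≡9. Then 5^{6} = 5^{4+2} ≡ 9 × 3 ≡ 5 (mod 11)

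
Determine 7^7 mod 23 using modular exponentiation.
By repeated squaring mod 23: 7^{1}≡7, 7^{2}≡3, 7^{4}≡9. Then 7^{7} = 7^{4+2+1} ≡ 9 × 3 × 7 ≡ 5 mod 23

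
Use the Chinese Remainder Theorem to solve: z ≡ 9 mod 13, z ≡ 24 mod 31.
M = 13 × 31 = 403. M₁ = 31, y₁ ≡ 8 mod 13. M₂ = 13, y₂ ≡ 12 mod 31. z = 9×31×8 + 24×13×12 ≡ 334 mod 403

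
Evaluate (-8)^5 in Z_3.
Using Fermat: (-8)^{2} ≡ 1 (mod 3). 5 ≡ 1 (mod 2). So (-8)^{5} ≡ (-8)^{1} ≡ 1 (mod 3)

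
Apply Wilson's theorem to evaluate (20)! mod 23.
(22)! = (20)! × (21) × (22) ≡ -1 mod 23. So (20)! ≡ -1 × [(22)(21)]^(-1) ≡ 11 mod 23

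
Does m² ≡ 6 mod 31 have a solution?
By Euler's criterion: 6^{15} ≡ 30 mod 31. Since this equals -1 (≡ 30), 6 is not a QR.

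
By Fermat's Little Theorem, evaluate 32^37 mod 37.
By Fermat: 32^{36} ≡ 1 mod 37. So 32^{37} = 32^{36} · 32^{1} ≡ 32^{1} ≡ 32 mod 37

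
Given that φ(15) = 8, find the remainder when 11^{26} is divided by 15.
By Euler: 11^{8} ≡ 1 mod 15 since gcd(11, 15) = 1. 26 = 3×8 + 2. So 11^{26} ≡ 11^{2} ≡ 1 mod 15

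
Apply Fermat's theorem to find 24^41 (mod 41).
By Fermat: 24^{40} ≡ 1 (mod 41). So 24^{41} = 24^{40} · 24^{1} ≡ 24^{1} ≡ 24 (mod 41)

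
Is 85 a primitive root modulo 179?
85^{89} ≡ 1 (mod 179) and 89 < 178, so ord_179(85) = 89 ≠ 178 and 85 is not a primitive root.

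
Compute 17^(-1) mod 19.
Since 19 is prime, by Fermat 17^(-1) ≡ 17^{17} ≡ 9 mod 19. Verify: 17 × 9 = 153 ≡ 1 mod 19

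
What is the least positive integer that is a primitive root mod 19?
g = 2. Powers: [2, 4, 8, 16, 13, 7, 14, 9, 18, ...] generates all 18 non-zero residues.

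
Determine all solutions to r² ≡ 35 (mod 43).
The square roots of 35 mod 43 are 11 and 32. Verify: 11² = 121 ≡ 35 (mod 43)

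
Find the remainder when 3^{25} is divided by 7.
By Fermat: 3^{6} ≡ 1 mod 7. 25 = 4×6 + 1. So 3^{25} ≡ 3^{1} ≡ 3 mod 7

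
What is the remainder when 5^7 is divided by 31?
By repeated squaring mod 31: 5^{1}≡5, 5^{2}≡25, 5^{4}≡5. Then 5^{7} = 5^{4+2+1} ≡ 5 × 25 × 5 ≡ 5 mod 31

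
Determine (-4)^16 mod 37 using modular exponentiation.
By repeated squaring mod 37: (-4)^{1}≡33, (-4)^{2}≡16, (-4)^{4}≡34, (-4)^{8}≡9, (-4)^{16}≡7. So (-4)^{16} ≡ 7 mod 37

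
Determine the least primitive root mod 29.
g = 2. Powers: [2, 4, 8, 16, 3, 6, 12, ...] generates all 28 non-zero residues.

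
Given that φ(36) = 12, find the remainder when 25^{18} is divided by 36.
By Euler: 25^{12} ≡ 1 mod 36 since gcd(25, 36) = 1. 18 = 1×12 + 6. So 25^{18} ≡ 25^{6} ≡ 1 mod 36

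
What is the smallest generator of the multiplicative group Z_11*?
g = 2. For each prime q|10: 2^{5}≡10, 2^{2}≡4, none ≡ 1, so ord_11(2) = 10 and 2 is a primitive root.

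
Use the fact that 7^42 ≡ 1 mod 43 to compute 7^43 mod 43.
By Fermat: 7^{42} ≡ 1 mod 43. So 7^{43} = 7^{42} · 7^{1} ≡ 7^{1} ≡ 7 mod 43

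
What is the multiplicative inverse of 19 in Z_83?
Since 83 is prime, by Fermat 19^(-1) ≡ 19^{81} ≡ 35 mod 83. Verify: 19 × 35 = 665 ≡ 1 mod 83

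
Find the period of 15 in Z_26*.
Powers of 15 mod 26: 15^1≡15, 15^2≡17, 15^3≡21, 15^4≡3, 15^5≡19, 15^6≡25, 15^7≡11, 15^8≡9, 15^9≡5, 15^10≡23, 15^11≡7, 15^12≡1. So the order of 15 is 12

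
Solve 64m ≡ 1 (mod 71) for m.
Since 71 is prime, by Fermat 64^(-1) ≡ 64^{69} ≡ 10 (mod 71). Verify: 64 × 10 = 640 ≡ 1 (mod 71)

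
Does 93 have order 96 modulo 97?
93^{24} ≡ 1 (mod 97) and 24 < 96, so ord_97(93) = 24 ≠ 96 and 93 is not a primitive root.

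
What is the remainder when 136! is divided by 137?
By Wilson's theorem, (136)! ≡ -1 ≡ 136 mod 137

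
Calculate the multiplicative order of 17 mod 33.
Powers of 17 mod 33: 17^1≡17, 17^2≡25, 17^3≡29, 17^4≡31, 17^5≡32, 17^6≡16, 17^7≡8, 17^8≡4, 17^9≡2, 17^10≡1. So the order of 17 is 10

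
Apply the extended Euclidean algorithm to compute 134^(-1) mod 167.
Extended GCD: 134(-81) + 167(65) = 1. So 134^(-1) ≡ -81 ≡ 86 (mod 167). Verify: 134 × 86 = 11524 ≡ 1 (mod 167)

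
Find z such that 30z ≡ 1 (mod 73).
Since 73 is prime, by Fermat 30^(-1) ≡ 30^{71} ≡ 56 (mod 73). Verify: 30 × 56 = 1680 ≡ 1 (mod 73)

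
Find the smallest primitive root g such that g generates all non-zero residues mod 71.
g = 7. For each prime q|70: 7^{35}≡70, 7^{14}≡54, 7^{10}≡45, none ≡ 1, so ord_71(7) = 70 and 7 is a primitive root.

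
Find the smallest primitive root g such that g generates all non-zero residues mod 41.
g = 6. For each prime q|40: 6^{20}≡40, 6^{8}≡10, none ≡ 1, so ord_41(6) = 40 and 6 is a primitive root.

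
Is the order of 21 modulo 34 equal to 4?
Powers of 21 mod 34: 21^1≡21, 21^2≡33, 21^3≡13, 21^4≡1. First k with 21^k≡1 is k=4. Yes, ord_34(21) = 4.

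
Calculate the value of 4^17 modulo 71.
By repeated squaring (mod 71): 4^{1}≡4, 4^{2}≡16, 4^{4}≡43, 4^{8}≡3, 4^{16}≡9. Then 4^{17} = 4^{16+1} ≡ 9 × 4 ≡ 36 (mod 71)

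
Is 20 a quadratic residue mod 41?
By Euler's criterion: 20^{20} ≡ 1 (mod 41). Since this equals 1, 20 is a QR.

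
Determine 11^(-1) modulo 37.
Since 37 is prime, by Fermat 11^(-1) ≡ 11^{35} ≡ 27 mod 37. Verify: 11 × 27 = 297 ≡ 1 mod 37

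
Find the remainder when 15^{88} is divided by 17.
By Fermat: 15^{16} ≡ 1 (mod 17). 88 = 5×16 + 8. So 15^{88} ≡ 15^{8} ≡ 1 (mod 17)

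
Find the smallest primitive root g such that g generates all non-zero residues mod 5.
g = 2. For each prime q|4: 2^{2}≡4, none ≡ 1, so ord_5(2) = 4 and 2 is a primitive root.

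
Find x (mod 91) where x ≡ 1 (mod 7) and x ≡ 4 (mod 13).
M = 7 × 13 = 91. M₁ = 13, y₁ ≡ 6 (mod 7). M₂ = 7, y₂ ≡ 2 (mod 13). x = 1×13×6 + 4×7×2 ≡ 43 (mod 91)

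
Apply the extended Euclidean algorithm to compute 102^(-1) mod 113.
Extended GCD: 102(41) + 113(-37) = 1. So 102^(-1) ≡ 41 mod 113. Verify: 102 × 41 = 4182 ≡ 1 mod 113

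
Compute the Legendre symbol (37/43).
(37/43) = 37^{21} mod 43 = -1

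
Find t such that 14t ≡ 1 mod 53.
Since 53 is prime, by Fermat 14^(-1) ≡ 14^{51} ≡ 19 mod 53. Verify: 14 × 19 = 266 ≡ 1 mod 53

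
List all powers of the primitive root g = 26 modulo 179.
26^1, 26^2, ..., 26^{178} mod 179: [26, 139, 34, 168, 72, 82, 163, 121, 103, 172, 176, 101, 120, 77, 33, 142, 112, 48, 174, 49, 21, 9, 55, 177, 127, 80, 111, 22, 35, 15, 32, 116, 152, 14, 6, 156, 118, 25, 113, 74, 134, 83, 10, 81, 137, 161, 69, 4, 104, 19, 136, 135, 109, 149, 115, 126, 54, 151, 167, 46, 122, 129, 132, 31, 90, 13, 159, 17, 84, 36, 41, 171, 150, 141, 86, 88, 140, 60, 128, 106, 71, 56, 24, 87, 114, 100, 94, 117, 178, 153, 40, 145, 11, 107, 97, 16, 58, 76, 7, 3, 78, 59, 102, 146, 37, 67, 131, 5, 130, 158, 170, 124, 2, 52, 99, 68, 157, 144, 164, 147, 63, 27, 165, 173, 23, 61, 154, 66, 105, 45, 96, 169, 98, 42, 18, 110, 175, 75, 160, 43, 44, 70, 30, 64, 53, 125, 28, 12, 133, 57, 50, 47, 148, 89, 166, 20, 162, 95, 143, 138, 8, 29, 38, 93, 91, 39, 119, 51, 73, 108, 123, 155, 92, 65, 79, 85, 62, 1]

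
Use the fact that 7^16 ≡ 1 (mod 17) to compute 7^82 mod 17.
By Fermat: 7^{16} ≡ 1 (mod 17). 82 = 5×16 + 2. So 7^{82} ≡ 7^{2} ≡ 15 (mod 17)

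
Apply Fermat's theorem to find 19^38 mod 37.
By Fermat: 19^{36} ≡ 1 mod 37. So 19^{38} = 19^{36} · 19^{2} ≡ 19^{2} ≡ 28 mod 37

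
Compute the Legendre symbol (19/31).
(19/31) = 19^{15} mod 31 = 1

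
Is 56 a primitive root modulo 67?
56^{33} ≡ 1 mod 67 and 33 < 66, so ord_67(56) = 33 ≠ 66 and 56 is not a primitive root.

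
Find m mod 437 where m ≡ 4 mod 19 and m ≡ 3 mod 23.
M = 19 × 23 = 437. M₁ = 23, y₁ ≡ 5 mod 19. M₂ = 19, y₂ ≡ 17 mod 23. m = 4×23×5 + 3×19×17 ≡ 118 mod 437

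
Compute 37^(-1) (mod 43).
Since 43 is prime, by Fermat 37^(-1) ≡ 37^{41} ≡ 7 (mod 43). Verify: 37 × 7 = 259 ≡ 1 (mod 43)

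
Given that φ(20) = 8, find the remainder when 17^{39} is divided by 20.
By Euler: 17^{8} ≡ 1 mod 20 since gcd(17, 20) = 1. 39 = 4×8 + 7. So 17^{39} ≡ 17^{7} ≡ 13 mod 20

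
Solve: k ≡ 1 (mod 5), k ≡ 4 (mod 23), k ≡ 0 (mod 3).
M = 5 × 23 × 3 = 345. M₁ = 69, y₁ ≡ 4 (mod 5). M₂ = 15, y₂ ≡ 20 (mod 23). M₃ = 115, y₃ ≡ 1 (mod 3). k = 1×69×4 + 4×15×20 + 0×115×1 ≡ 96 (mod 345)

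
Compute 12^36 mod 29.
Using Fermat: 12^{28} ≡ 1 (mod 29). 36 ≡ 8 (mod 28). So 12^{36} ≡ 12^{8} ≡ 1 (mod 29)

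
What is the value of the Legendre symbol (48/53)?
(48/53) = 48^{26} mod 53 = -1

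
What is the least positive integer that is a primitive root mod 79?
g = 3. Powers: [3, 9, 27, 2, 6, 18, 54, 4, ...] generates all 78 non-zero residues.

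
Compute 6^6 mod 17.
By repeated squaring mod 17: 6^{1}≡6, 6^{2}≡2, 6^{4}≡4. Then 6^{6} = 6^{4+2} ≡ 4 × 2 ≡ 8 mod 17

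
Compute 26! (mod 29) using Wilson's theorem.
(28)! = (26)! × (27) × (28) ≡ -1 (mod 29). So (26)! ≡ -1 × [(28)(27)]^(-1) ≡ 14 (mod 29)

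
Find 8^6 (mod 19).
By repeated squaring (mod 19): 8^{1}≡8, 8^{2}≡7, 8^{4}≡11. Then 8^{6} = 8^{4+2} ≡ 11 × 7 ≡ 1 (mod 19)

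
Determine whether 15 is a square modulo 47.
By Euler's criterion: 15^{23} ≡ 46 mod 47. Since this equals -1 (≡ 46), 15 is not a QR.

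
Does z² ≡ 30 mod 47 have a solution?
By Euler's criterion: 30^{23} ≡ 46 mod 47. Since this equals -1 (≡ 46), 30 is not a QR.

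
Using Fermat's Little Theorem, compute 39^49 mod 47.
By Fermat: 39^{46} ≡ 1 (mod 47). So 39^{49} = 39^{46} · 39^{3} ≡ 39^{3} ≡ 5 (mod 47)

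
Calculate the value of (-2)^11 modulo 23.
By repeated squaring (mod 23): (-2)^{1}≡21, (-2)^{2}≡4, (-2)^{4}≡16, (-2)^{8}≡3. Then (-2)^{11} = (-2)^{8+2+1} ≡ 3 × 4 × 21 ≡ 22 (mod 23)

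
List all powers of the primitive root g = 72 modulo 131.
72^1, 72^2, ..., 72^{130} mod 131: [72, 75, 29, 123, 79, 55, 30, 64, 23, 84, 22, 12, 78, 114, 86, 35, 31, 5, 98, 113, 14, 91, 2, 13, 19, 58, 115, 27, 110, 60, 128, 46, 37, 44, 24, 25, 97, 41, 70, 62, 10, 65, 95, 28, 51, 4, 26, 38, 116, 99, 54, 89, 120, 125, 92, 74, 88, 48, 50, 63, 82, 9, 124, 20, 130, 59, 56, 102, 8, 52, 76, 101, 67, 108, 47, 109, 119, 53, 17, 45, 96, 100, 126, 33, 18, 117, 40, 129, 118, 112, 73, 16, 104, 21, 71, 3, 85, 94, 87, 107, 106, 34, 90, 61, 69, 121, 66, 36, 103, 80, 127, 105, 93, 15, 32, 77, 42, 11, 6, 39, 57, 43, 83, 81, 68, 49, 122, 7, 111, 1]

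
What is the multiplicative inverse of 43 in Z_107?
Since 107 is prime, by Fermat 43^(-1) ≡ 43^{105} ≡ 5 mod 107. Verify: 43 × 5 = 215 ≡ 1 mod 107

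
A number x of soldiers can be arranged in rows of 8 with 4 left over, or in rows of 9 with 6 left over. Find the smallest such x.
M = 8 × 9 = 72. M₁ = 9, y₁ ≡ 1 mod 8. M₂ = 8, y₂ ≡ 8 mod 9. x = 4×9×1 + 6×8×8 ≡ 60 mod 72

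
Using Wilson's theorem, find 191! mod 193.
(192)! = (191)! × (192) ≡ -1 mod 193. So (191)! ≡ -1 × (192)^(-1) ≡ (-1)×(-1) = 1 mod 193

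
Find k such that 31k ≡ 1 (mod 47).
Since 47 is prime, by Fermat 31^(-1) ≡ 31^{45} ≡ 44 (mod 47). Verify: 31 × 44 = 1364 ≡ 1 (mod 47)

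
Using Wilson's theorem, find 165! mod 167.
(166)! = (165)! × (166) ≡ -1 mod 167. So (165)! ≡ -1 × (166)^(-1) ≡ (-1)×(-1) = 1 mod 167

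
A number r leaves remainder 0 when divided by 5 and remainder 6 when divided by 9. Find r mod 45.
M = 5 × 9 = 45. M₁ = 9, y₁ ≡ 4 mod 5. M₂ = 5, y₂ ≡ 2 mod 9. r = 0×9×4 + 6×5×2 ≡ 15 mod 45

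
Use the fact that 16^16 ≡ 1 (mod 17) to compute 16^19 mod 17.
By Fermat: 16^{16} ≡ 1 (mod 17). So 16^{19} = 16^{16} · 16^{3} ≡ 16^{3} ≡ 16 (mod 17)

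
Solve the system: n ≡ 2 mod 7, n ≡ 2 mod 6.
M = 7 × 6 = 42. M₁ = 6, y₁ ≡ 6 mod 7. M₂ = 7, y₂ ≡ 1 mod 6. n = 2×6×6 + 2×7×1 ≡ 2 mod 42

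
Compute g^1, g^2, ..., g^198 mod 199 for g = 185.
185^1, 185^2, ..., 185^{198} mod 199: [185, 196, 42, 9, 73, 172, 179, 81, 60, 155, 19, 132, 142, 2, 171, 193, 84, 18, 146, 145, 159, 162, 120, 111, 38, 65, 85, 4, 143, 187, 168, 36, 93, 91, 119, 125, 41, 23, 76, 130, 170, 8, 87, 175, 137, 72, 186, 182, 39, 51, 82, 46, 152, 61, 141, 16, 174, 151, 75, 144, 173, 165, 78, 102, 164, 92, 105, 122, 83, 32, 149, 103, 150, 89, 147, 131, 156, 5, 129, 184, 11, 45, 166, 64, 99, 7, 101, 178, 95, 63, 113, 10, 59, 169, 22, 90, 133, 128, 198, 14, 3, 157, 190, 126, 27, 20, 118, 139, 44, 180, 67, 57, 197, 28, 6, 115, 181, 53, 54, 40, 37, 79, 88, 161, 134, 114, 195, 56, 12, 31, 163, 106, 108, 80, 74, 158, 176, 123, 69, 29, 191, 112, 24, 62, 127, 13, 17, 160, 148, 117, 153, 47, 138, 58, 183, 25, 48, 124, 55, 26, 34, 121, 97, 35, 107, 94, 77, 116, 167, 50, 96, 49, 110, 52, 68, 43, 194, 70, 15, 188, 154, 33, 135, 100, 192, 98, 21, 104, 136, 86, 189, 140, 30, 177, 109, 66, 71, 1]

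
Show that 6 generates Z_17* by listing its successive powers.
6^1, 6^2, ..., 6^{16} mod 17: [6, 2, 12, 4, 7, 8, 14, 16, 11, 15, 5, 13, 10, 9, 3, 1]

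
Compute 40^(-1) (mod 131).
Since 131 is prime, by Fermat 40^(-1) ≡ 40^{129} ≡ 95 (mod 131). Verify: 40 × 95 = 3800 ≡ 1 (mod 131)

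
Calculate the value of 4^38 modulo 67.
By repeated squaring (mod 67): 4^{1}≡4, 4^{2}≡16, 4^{4}≡55, 4^{8}≡10, 4^{16}≡33, 4^{32}≡17. Then 4^{38} = 4^{32+4+2} ≡ 17 × 55 × 16 ≡ 19 (mod 67)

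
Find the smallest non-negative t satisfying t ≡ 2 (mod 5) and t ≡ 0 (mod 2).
M = 5 × 2 = 10. M₁ = 2, y₁ ≡ 3 (mod 5). M₂ = 5, y₂ ≡ 1 (mod 2). t = 2×2×3 + 0×5×1 ≡ 2 (mod 10)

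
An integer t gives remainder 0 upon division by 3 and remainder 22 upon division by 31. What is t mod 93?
M = 3 × 31 = 93. M₁ = 31, y₁ ≡ 1 mod 3. M₂ = 3, y₂ ≡ 21 mod 31. t = 0×31×1 + 22×3×21 ≡ 84 mod 93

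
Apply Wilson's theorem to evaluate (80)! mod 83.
(82)! = (80)! × (81) × (82) ≡ -1 mod 83. So (80)! ≡ -1 × [(82)(81)]^(-1) ≡ 41 mod 83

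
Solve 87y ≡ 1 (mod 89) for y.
Since 89 is prime, by Fermat 87^(-1) ≡ 87^{87} ≡ 44 (mod 89). Verify: 87 × 44 = 3828 ≡ 1 (mod 89)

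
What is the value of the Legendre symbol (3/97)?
(3/97) = 3^{48} mod 97 = 1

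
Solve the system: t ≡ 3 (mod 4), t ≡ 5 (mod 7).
M = 4 × 7 = 28. M₁ = 7, y₁ ≡ 3 (mod 4). M₂ = 4, y₂ ≡ 2 (mod 7). t = 3×7×3 + 5×4×2 ≡ 19 (mod 28)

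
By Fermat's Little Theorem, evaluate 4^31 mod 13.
By Fermat: 4^{12} ≡ 1 (mod 13). 31 = 2×12 + 7. So 4^{31} ≡ 4^{7} ≡ 4 (mod 13)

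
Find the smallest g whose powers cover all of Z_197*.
g = 2. Powers: [2, 4, 8, 16, 32, 64, 128, 59, ...] generates all 196 non-zero residues.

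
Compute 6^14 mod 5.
Using Fermat: 6^{4} ≡ 1 mod 5. 14 ≡ 2 mod 4. So 6^{14} ≡ 6^{2} ≡ 1 mod 5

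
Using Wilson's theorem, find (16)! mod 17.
By Wilson's theorem, (16)! ≡ -1 ≡ 16 (mod 17)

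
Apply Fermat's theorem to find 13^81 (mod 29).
By Fermat: 13^{28} ≡ 1 (mod 29). 81 = 2×28 + 25. So 13^{81} ≡ 13^{25} ≡ 4 (mod 29)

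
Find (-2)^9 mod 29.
By repeated squaring mod 29: (-2)^{1}≡27, (-2)^{2}≡4, (-2)^{4}≡16, (-2)^{8}≡24. Then (-2)^{9} = (-2)^{8+1} ≡ 24 × 27 ≡ 10 mod 29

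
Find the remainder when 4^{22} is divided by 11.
By Fermat: 4^{10} ≡ 1 (mod 11). 22 = 2×10 + 2. So 4^{22} ≡ 4^{2} ≡ 5 (mod 11)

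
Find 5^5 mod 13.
By repeated squaring mod 13: 5^{1}≡5, 5^{2}≡12, 5^{4}≡1. Then 5^{5} = 5^{4+1} ≡ 1 × 5 ≡ 5 mod 13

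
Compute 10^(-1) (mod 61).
Since 61 is prime, by Fermat 10^(-1) ≡ 10^{59} ≡ 55 (mod 61). Verify: 10 × 55 = 550 ≡ 1 (mod 61)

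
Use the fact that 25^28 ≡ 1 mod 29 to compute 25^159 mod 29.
By Fermat: 25^{28} ≡ 1 mod 29. 159 = 5×28 + 19. So 25^{159} ≡ 25^{19} ≡ 20 mod 29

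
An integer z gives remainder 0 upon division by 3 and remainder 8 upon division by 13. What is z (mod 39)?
M = 3 × 13 = 39. M₁ = 13, y₁ ≡ 1 (mod 3). M₂ = 3, y₂ ≡ 9 (mod 13). z = 0×13×1 + 8×3×9 ≡ 21 (mod 39)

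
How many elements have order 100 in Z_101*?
A prime p has φ(p-1) primitive roots; here φ(100) = 40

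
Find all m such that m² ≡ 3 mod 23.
The square roots of 3 mod 23 are 16 and 7. Verify: 16² = 256 ≡ 3 mod 23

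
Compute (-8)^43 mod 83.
By repeated squaring (mod 83): (-8)^{1}≡75, (-8)^{2}≡64, (-8)^{4}≡29, (-8)^{8}≡11, (-8)^{16}≡38, (-8)^{32}≡33. Then (-8)^{43} = (-8)^{32+8+2+1} ≡ 33 × 11 × 64 × 75 ≡ 64 (mod 83)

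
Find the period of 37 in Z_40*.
Powers of 37 mod 40: 37^1≡37, 37^2≡9, 37^3≡13, 37^4≡1. So the order of 37 is 4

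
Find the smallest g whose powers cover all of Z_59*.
g = 2. Powers: [2, 4, 8, 16, 32, 5, 10, 20, 40, 21, ...] generates all 58 non-zero residues.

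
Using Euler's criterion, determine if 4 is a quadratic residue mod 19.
By Euler's criterion: 4^{9} ≡ 1 (mod 19). Since this equals 1, 4 is a QR.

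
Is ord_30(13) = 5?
Powers of 13 mod 30: 13^1≡13, 13^2≡19, 13^3≡7, 13^4≡1. Already 13^4≡1, so the order is 4 < 5. No, the actual order is 4.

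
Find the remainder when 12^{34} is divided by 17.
By Fermat: 12^{16} ≡ 1 (mod 17). 34 = 2×16 + 2. So 12^{34} ≡ 12^{2} ≡ 8 (mod 17)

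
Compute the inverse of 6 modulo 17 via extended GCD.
Extended GCD: 6(3) + 17(-1) = 1. So 6^(-1) ≡ 3 mod 17. Verify: 6 × 3 = 18 ≡ 1 mod 17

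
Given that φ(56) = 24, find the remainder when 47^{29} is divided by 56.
By Euler: 47^{24} ≡ 1 mod 56 since gcd(47, 56) = 1. 29 = 1×24 + 5. So 47^{29} ≡ 47^{5} ≡ 31 mod 56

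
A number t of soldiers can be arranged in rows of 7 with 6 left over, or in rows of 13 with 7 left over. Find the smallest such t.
M = 7 × 13 = 91. M₁ = 13, y₁ ≡ 6 mod 7. M₂ = 7, y₂ ≡ 2 mod 13. t = 6×13×6 + 7×7×2 ≡ 20 mod 91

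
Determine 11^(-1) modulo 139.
Since 139 is prime, by Fermat 11^(-1) ≡ 11^{137} ≡ 38 mod 139. Verify: 11 × 38 = 418 ≡ 1 mod 139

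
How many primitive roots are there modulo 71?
A prime p has φ(p-1) primitive roots; here φ(70) = 24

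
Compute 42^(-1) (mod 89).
Since 89 is prime, by Fermat 42^(-1) ≡ 42^{87} ≡ 53 (mod 89). Verify: 42 × 53 = 2226 ≡ 1 (mod 89)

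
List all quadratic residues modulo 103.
QRs mod 103: {1, 2, 4, 7, 8, 9, 13, 14, 15, 16, 17, 18, 19, 23, 25, 26, 28, 29, 30, 32, 33, 34, 36, 38, 41, 46, 49, 50, 52, 55, 56, 58, 59, 60, 61, 63, 64, 66, 68, 72, 76, 79, 81, 82, 83, 91, 92, 93, 97, 98, 100}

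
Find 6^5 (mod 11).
By repeated squaring (mod 11): 6^{1}≡6, 6^{2}≡3, 6^{4}≡9. Then 6^{5} = 6^{4+1} ≡ 9 × 6 ≡ 10 (mod 11)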